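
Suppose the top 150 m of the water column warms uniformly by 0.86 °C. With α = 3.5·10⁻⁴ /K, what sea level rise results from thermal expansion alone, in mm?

Δh = 45.2 mm

Δh = αΔT·H = 3.5×10⁻⁴ × 0.86 × 150 = 0.04515 m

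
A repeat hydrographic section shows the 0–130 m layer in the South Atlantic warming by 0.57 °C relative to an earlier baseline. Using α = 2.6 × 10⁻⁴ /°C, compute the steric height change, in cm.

Δh = αΔT·H = 2.6×10⁻⁴ × 0.57 × 130 = 0.019266 m

1.9 cm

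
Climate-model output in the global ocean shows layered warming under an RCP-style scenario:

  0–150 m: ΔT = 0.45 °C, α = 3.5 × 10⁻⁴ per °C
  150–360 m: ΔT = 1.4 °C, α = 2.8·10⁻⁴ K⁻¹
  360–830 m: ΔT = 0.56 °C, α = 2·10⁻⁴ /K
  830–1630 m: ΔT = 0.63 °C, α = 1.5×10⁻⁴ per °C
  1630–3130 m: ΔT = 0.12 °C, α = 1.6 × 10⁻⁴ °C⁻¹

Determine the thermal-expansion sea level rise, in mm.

about 260 mm

Layer 1: 150 × 3.5×10⁻⁴ × 0.45 = 0.023625 m
150–360 m: 1.4 × 210 × 2.8×10⁻⁴ = 0.08232 m
470 × 0.56 × 2×10⁻⁴ = 0.05264 m
830–1630 m: 0.63 × 1.5×10⁻⁴ × 800 = 0.07560 m
Layer 5: 0.12 × 1500 × 1.6×10⁻⁴ = 0.02880 m
Δh = 0.023625 + 0.08232 + 0.05264 + 0.07560 + 0.02880 = 0.262985 m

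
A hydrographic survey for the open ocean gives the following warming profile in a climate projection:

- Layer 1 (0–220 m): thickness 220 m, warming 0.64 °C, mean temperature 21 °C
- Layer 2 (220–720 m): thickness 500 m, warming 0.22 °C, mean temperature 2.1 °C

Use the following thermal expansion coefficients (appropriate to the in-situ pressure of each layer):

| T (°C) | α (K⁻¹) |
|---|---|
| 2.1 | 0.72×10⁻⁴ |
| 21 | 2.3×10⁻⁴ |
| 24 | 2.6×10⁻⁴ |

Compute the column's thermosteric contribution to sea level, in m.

Δh = 0.0403 m

Layer 1 at 21 °C → α = 2.3×10⁻⁴ K⁻¹
Layer 2 at 2.1 °C → α = 0.72×10⁻⁴ K⁻¹
Layer 1: 0.64 × 2.3×10⁻⁴ × 220 = 0.032384 m
500 × 0.22 × 0.72×10⁻⁴ = 0.00792 m
Δh = 0.032384 + 0.00792 = 0.040304 m ≈ 0.0403 m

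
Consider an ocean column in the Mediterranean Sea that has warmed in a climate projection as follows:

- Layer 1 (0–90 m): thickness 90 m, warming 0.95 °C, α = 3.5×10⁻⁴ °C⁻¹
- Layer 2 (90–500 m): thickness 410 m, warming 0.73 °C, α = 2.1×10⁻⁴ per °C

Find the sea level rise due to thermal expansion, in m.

Layer 1: 90 × 3.5×10⁻⁴ × 0.95 = 0.029925 m
Layer 2: 0.73 × 2.1×10⁻⁴ × 410 = 0.062853 m
Δh = 0.029925 + 0.062853 = 0.092778 m

Δh ≈ 0.0928 m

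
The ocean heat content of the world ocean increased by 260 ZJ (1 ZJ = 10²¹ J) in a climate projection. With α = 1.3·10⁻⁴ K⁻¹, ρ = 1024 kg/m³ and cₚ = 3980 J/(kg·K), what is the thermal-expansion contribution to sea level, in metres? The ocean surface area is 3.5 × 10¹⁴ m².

about 0.0237 m

Per unit area: Q = 260×10²¹ / (3.5×10¹⁴) ≈ 7.429×10⁸ J/m²
Δh = αQ/(ρcₚ) = 1.3×10⁻⁴ × 7.429×10⁸ / (1024 × 3980) ≈ 0.023697 m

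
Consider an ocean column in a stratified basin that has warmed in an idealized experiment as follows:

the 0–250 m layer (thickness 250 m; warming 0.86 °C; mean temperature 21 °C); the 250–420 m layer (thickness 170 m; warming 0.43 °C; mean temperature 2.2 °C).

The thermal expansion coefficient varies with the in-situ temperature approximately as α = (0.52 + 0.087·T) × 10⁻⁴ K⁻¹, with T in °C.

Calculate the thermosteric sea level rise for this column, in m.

Layer 1: α = (0.52 + 0.087×21)×10⁻⁴ = 2.347×10⁻⁴ K⁻¹
Layer 2: α = (0.52 + 0.087×2.2)×10⁻⁴ = 0.7114×10⁻⁴ K⁻¹
0–250 m: 0.86 × 2.347×10⁻⁴ × 250 = 0.0504605 m
Layer 2: 170 × 0.43 × 0.7114×10⁻⁴ = 0.005200334 m
Δh = 0.0504605 + 0.005200334 = 0.055660834 m ≈ 0.0557 m

0.0557 m of thermosteric rise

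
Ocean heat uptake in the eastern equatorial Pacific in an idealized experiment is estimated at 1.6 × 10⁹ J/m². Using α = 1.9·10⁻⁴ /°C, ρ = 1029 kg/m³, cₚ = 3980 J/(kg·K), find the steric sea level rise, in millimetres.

Δh = αQ/(ρcₚ) = 1.9×10⁻⁴ × 1.6×10⁹ / (1029 × 3980) ≈ 0.074229 m

74.2 mm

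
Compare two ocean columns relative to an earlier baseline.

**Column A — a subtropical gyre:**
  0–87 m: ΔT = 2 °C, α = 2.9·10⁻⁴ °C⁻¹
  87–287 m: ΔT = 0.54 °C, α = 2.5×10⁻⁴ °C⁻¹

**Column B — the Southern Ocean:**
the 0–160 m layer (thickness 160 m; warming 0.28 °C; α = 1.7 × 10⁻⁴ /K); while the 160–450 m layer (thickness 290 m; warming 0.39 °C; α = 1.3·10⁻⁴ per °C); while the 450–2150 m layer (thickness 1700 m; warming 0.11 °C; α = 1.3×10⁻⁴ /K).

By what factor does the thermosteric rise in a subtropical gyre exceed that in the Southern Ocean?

a factor of 1.7

A Layer 1: 2 × 2.9×10⁻⁴ × 87 = 0.05046 m
A 2.5×10⁻⁴ × 0.54 × 200 = 0.02700 m
A total: 0.07746 m
B 0–160 m: 1.7×10⁻⁴ × 160 × 0.28 = 0.007616 m
B 1.3×10⁻⁴ × 0.39 × 290 = 0.014703 m
B 0.11 × 1.3×10⁻⁴ × 1700 = 0.02431 m
B total: 0.046629 m
Ratio: 0.07746 / 0.046629 ≈ 1.661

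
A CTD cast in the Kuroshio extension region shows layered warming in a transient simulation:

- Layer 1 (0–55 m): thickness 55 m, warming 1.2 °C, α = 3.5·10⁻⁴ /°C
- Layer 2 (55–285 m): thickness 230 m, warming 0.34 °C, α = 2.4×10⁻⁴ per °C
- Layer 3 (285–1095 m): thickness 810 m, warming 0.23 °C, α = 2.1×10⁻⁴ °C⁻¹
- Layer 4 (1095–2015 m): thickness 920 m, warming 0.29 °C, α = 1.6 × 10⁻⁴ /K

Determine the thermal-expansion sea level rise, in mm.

Layer 1: 55 × 3.5×10⁻⁴ × 1.2 = 0.02310 m
2.4×10⁻⁴ × 230 × 0.34 = 0.018768 m
0.23 × 2.1×10⁻⁴ × 810 = 0.039123 m
0.29 × 920 × 1.6×10⁻⁴ = 0.042688 m
Δh = 0.02310 + 0.018768 + 0.039123 + 0.042688 = 0.123679 m ≈ 120 mm

120 mm of thermosteric rise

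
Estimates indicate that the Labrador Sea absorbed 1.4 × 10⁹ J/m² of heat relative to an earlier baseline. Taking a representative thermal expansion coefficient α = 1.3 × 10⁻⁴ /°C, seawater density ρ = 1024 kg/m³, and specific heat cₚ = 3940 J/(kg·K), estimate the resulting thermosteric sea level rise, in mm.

Δh = 45.1 mm

Δh = αQ/(ρcₚ) = 1.3×10⁻⁴ × 1.4×10⁹ / (1024 × 3940) ≈ 0.04511 m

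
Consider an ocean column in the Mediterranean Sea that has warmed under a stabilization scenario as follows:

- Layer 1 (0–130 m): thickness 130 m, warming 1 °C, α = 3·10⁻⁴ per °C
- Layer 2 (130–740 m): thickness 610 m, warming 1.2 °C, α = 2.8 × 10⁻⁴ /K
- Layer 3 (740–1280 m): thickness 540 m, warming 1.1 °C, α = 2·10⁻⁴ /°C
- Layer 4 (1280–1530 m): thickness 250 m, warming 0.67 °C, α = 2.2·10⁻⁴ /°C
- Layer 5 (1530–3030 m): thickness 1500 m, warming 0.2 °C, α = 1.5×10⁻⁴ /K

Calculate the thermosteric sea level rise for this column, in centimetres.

Layer 1: 1 × 130 × 3×10⁻⁴ = 0.03900 m
610 × 1.2 × 2.8×10⁻⁴ = 0.20496 m
740–1280 m: 540 × 2×10⁻⁴ × 1.1 = 0.11880 m
1280–1530 m: 0.67 × 2.2×10⁻⁴ × 250 = 0.03685 m
1.5×10⁻⁴ × 0.2 × 1500 = 0.04500 m
Δh = 0.03900 + 0.20496 + 0.11880 + 0.03685 + 0.04500 = 0.44461 m

44 cm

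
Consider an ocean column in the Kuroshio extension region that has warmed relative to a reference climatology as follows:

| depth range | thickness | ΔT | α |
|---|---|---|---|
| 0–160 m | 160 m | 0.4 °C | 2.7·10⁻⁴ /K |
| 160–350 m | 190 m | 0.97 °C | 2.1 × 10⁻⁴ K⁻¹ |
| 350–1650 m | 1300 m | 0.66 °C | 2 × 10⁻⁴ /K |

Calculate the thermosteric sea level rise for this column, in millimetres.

about 228 mm

0–160 m: 160 × 2.7×10⁻⁴ × 0.4 = 0.01728 m
160–350 m: 0.97 × 190 × 2.1×10⁻⁴ = 0.038703 m
1300 × 0.66 × 2×10⁻⁴ = 0.17160 m
Δh = 0.01728 + 0.038703 + 0.17160 = 0.227583 m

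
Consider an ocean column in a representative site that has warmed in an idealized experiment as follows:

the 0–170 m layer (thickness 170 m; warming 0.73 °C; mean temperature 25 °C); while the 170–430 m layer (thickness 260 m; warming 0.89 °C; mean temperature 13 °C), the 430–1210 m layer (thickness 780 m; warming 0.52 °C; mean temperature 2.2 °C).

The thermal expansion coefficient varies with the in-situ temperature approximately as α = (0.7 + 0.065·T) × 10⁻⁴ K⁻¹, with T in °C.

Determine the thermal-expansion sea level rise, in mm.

98.8 mm of thermosteric rise

Layer 1: α = (0.7 + 0.065×25)×10⁻⁴ = 2.325×10⁻⁴ K⁻¹
Layer 2: α = (0.7 + 0.065×13)×10⁻⁴ = 1.545×10⁻⁴ K⁻¹
Layer 3: α = (0.7 + 0.065×2.2)×10⁻⁴ = 0.843×10⁻⁴ K⁻¹
0–170 m: 0.73 × 170 × 2.325×10⁻⁴ = 0.02885325 m
170–430 m: 0.89 × 260 × 1.545×10⁻⁴ = 0.0357513 m
430–1210 m: 0.52 × 780 × 0.843×10⁻⁴ = 0.03419208 m
Δh = 0.02885325 + 0.0357513 + 0.03419208 = 0.09879663 m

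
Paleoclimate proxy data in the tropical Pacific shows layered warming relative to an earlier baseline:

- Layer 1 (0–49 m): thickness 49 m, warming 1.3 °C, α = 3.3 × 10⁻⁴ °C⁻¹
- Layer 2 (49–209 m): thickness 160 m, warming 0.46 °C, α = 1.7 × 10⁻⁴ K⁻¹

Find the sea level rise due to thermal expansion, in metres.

0.0335 m of thermosteric rise

0–49 m: 49 × 1.3 × 3.3×10⁻⁴ = 0.021021 m
49–209 m: 0.46 × 1.7×10⁻⁴ × 160 = 0.012512 m
Δh = 0.021021 + 0.012512 = 0.033533 m ≈ 0.0335 m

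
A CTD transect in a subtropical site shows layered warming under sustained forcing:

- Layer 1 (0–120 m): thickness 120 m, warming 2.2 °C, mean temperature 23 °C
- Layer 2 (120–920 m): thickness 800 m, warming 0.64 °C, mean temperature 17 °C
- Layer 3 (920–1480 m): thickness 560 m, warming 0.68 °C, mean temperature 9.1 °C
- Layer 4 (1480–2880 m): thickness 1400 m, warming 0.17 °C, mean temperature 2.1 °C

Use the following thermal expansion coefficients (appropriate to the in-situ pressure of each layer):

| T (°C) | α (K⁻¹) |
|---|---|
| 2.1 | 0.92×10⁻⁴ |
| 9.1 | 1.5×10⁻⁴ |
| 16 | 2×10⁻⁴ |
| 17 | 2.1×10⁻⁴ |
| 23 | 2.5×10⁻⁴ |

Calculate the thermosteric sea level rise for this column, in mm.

about 253 mm

Layer 1 at 23 °C → α = 2.5×10⁻⁴ K⁻¹
Layer 2 at 17 °C → α = 2.1×10⁻⁴ K⁻¹
Layer 3 at 9.1 °C → α = 1.5×10⁻⁴ K⁻¹
Layer 4 at 2.1 °C → α = 0.92×10⁻⁴ K⁻¹
Layer 1: 120 × 2.5×10⁻⁴ × 2.2 = 0.06600 m
Layer 2: 800 × 2.1×10⁻⁴ × 0.64 = 0.10752 m
Layer 3: 0.68 × 560 × 1.5×10⁻⁴ = 0.05712 m
1480–2880 m: 0.92×10⁻⁴ × 1400 × 0.17 = 0.021896 m
Δh = 0.06600 + 0.10752 + 0.05712 + 0.021896 = 0.252536 m ≈ 253 mm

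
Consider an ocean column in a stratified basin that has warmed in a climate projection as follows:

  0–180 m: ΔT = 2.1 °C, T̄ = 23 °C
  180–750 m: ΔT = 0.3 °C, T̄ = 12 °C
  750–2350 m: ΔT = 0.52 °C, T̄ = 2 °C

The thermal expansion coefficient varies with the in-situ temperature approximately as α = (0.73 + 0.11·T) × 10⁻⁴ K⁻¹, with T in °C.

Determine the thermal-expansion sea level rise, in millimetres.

Layer 1: α = (0.73 + 0.11×23)×10⁻⁴ = 3.26×10⁻⁴ K⁻¹
Layer 2: α = (0.73 + 0.11×12)×10⁻⁴ = 2.05×10⁻⁴ K⁻¹
Layer 3: α = (0.73 + 0.11×2)×10⁻⁴ = 0.95×10⁻⁴ K⁻¹
180 × 3.26×10⁻⁴ × 2.1 = 0.123228 m
Layer 2: 0.3 × 2.05×10⁻⁴ × 570 = 0.035055 m
Layer 3: 0.52 × 1600 × 0.95×10⁻⁴ = 0.07904 m
Δh = 0.123228 + 0.035055 + 0.07904 = 0.237323 m

Δh = 237 mm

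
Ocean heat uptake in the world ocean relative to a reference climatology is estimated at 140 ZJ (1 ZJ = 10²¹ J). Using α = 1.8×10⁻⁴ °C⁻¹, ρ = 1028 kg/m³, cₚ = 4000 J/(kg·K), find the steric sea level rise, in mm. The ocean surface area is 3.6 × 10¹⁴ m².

Δh ≈ 17.0 mm

Per unit area: Q = 140×10²¹ / (3.6×10¹⁴) ≈ 3.889×10⁸ J/m²
Δh = αQ/(ρcₚ) = 1.8×10⁻⁴ × 3.889×10⁸ / (1028 × 4000) ≈ 0.017024 m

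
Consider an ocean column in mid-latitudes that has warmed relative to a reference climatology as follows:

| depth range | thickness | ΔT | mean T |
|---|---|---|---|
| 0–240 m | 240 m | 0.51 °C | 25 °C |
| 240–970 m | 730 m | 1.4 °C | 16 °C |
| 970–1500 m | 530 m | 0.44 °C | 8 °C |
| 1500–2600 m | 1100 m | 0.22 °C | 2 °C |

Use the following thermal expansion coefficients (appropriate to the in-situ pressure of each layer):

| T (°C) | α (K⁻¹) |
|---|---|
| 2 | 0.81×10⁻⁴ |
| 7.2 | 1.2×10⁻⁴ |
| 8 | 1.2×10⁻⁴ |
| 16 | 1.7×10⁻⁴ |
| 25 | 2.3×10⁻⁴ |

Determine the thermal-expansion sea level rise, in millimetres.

250 mm of thermosteric rise

Layer 1 at 25 °C → α = 2.3×10⁻⁴ K⁻¹
Layer 2 at 16 °C → α = 1.7×10⁻⁴ K⁻¹
Layer 3 at 8 °C → α = 1.2×10⁻⁴ K⁻¹
Layer 4 at 2 °C → α = 0.81×10⁻⁴ K⁻¹
0–240 m: 240 × 2.3×10⁻⁴ × 0.51 = 0.028152 m
Layer 2: 1.7×10⁻⁴ × 730 × 1.4 = 0.17374 m
Layer 3: 1.2×10⁻⁴ × 0.44 × 530 = 0.027984 m
1500–2600 m: 0.22 × 1100 × 0.81×10⁻⁴ = 0.019602 m
Δh = 0.028152 + 0.17374 + 0.027984 + 0.019602 = 0.249478 m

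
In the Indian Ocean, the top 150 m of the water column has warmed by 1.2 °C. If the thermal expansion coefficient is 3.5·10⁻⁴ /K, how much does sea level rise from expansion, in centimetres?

Δh = αΔT·H = 3.5×10⁻⁴ × 1.2 × 150 = 0.06300 m

6.30 cm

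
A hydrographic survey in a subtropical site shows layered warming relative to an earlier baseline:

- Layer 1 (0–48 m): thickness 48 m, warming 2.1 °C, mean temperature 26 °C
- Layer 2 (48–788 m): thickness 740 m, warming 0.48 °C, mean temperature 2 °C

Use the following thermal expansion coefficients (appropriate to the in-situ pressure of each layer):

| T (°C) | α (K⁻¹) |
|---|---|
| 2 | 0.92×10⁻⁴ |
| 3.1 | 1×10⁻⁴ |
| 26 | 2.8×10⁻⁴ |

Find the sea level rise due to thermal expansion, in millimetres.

Δh ≈ 60.9 mm

Layer 1 at 26 °C → α = 2.8×10⁻⁴ K⁻¹
Layer 2 at 2 °C → α = 0.92×10⁻⁴ K⁻¹
2.1 × 48 × 2.8×10⁻⁴ = 0.028224 m
Layer 2: 740 × 0.92×10⁻⁴ × 0.48 = 0.0326784 m
Δh = 0.028224 + 0.0326784 = 0.0609024 m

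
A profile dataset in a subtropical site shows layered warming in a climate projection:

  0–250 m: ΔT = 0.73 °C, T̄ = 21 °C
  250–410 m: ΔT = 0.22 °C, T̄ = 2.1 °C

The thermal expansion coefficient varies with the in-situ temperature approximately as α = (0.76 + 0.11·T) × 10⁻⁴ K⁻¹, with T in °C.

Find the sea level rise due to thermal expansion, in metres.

Layer 1: α = (0.76 + 0.11×21)×10⁻⁴ = 3.07×10⁻⁴ K⁻¹
Layer 2: α = (0.76 + 0.11×2.1)×10⁻⁴ = 0.991×10⁻⁴ K⁻¹
0–250 m: 250 × 0.73 × 3.07×10⁻⁴ = 0.0560275 m
Layer 2: 0.991×10⁻⁴ × 0.22 × 160 = 0.00348832 m
Δh = 0.0560275 + 0.00348832 = 0.05951582 m

about 0.0595 m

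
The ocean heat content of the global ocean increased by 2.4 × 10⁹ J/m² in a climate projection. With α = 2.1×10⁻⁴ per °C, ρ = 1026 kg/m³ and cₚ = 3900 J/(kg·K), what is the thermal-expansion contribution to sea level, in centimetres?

12.6 cm of thermosteric rise

Δh = αQ/(ρcₚ) = 2.1×10⁻⁴ × 2.4×10⁹ / (1026 × 3900) ≈ 0.12596 m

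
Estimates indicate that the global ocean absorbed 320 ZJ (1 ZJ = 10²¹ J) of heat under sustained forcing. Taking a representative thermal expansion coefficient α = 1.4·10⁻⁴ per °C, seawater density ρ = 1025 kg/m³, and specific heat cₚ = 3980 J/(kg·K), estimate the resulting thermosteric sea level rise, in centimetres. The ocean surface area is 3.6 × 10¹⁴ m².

3.1 cm

Per unit area: Q = 320×10²¹ / (3.6×10¹⁴) ≈ 8.889×10⁸ J/m²
Δh = αQ/(ρcₚ) = 1.4×10⁻⁴ × 8.889×10⁸ / (1025 × 3980) ≈ 0.030505 m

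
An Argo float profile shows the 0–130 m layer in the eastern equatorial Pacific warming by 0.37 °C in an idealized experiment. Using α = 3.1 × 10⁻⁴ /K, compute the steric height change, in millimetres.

Δh = 14.9 mm

Δh = αΔT·H = 3.1×10⁻⁴ × 0.37 × 130 = 0.014911 m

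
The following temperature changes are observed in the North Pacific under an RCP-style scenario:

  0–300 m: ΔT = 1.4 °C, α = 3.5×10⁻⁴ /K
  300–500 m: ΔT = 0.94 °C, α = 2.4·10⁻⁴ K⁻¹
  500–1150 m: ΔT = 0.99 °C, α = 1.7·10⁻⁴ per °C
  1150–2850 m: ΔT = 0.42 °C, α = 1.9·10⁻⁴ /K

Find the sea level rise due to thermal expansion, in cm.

about 43.7 cm

1.4 × 300 × 3.5×10⁻⁴ = 0.14700 m
200 × 2.4×10⁻⁴ × 0.94 = 0.04512 m
500–1150 m: 1.7×10⁻⁴ × 650 × 0.99 = 0.109395 m
1150–2850 m: 1700 × 1.9×10⁻⁴ × 0.42 = 0.13566 m
Δh = 0.14700 + 0.04512 + 0.109395 + 0.13566 = 0.437175 m ≈ 43.7 cm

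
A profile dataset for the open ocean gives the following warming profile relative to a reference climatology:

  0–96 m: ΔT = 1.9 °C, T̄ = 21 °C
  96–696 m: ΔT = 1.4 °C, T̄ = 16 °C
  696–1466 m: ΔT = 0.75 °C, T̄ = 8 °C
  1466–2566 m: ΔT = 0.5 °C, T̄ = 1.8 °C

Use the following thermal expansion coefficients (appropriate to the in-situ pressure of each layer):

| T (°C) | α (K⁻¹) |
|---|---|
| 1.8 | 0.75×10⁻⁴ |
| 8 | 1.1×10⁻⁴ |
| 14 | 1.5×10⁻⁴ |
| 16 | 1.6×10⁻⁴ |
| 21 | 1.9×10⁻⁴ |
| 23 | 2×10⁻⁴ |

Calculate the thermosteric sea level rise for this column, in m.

0.274 m of thermosteric rise

Layer 1 at 21 °C → α = 1.9×10⁻⁴ K⁻¹
Layer 2 at 16 °C → α = 1.6×10⁻⁴ K⁻¹
Layer 3 at 8 °C → α = 1.1×10⁻⁴ K⁻¹
Layer 4 at 1.8 °C → α = 0.75×10⁻⁴ K⁻¹
1.9 × 96 × 1.9×10⁻⁴ = 0.034656 m
600 × 1.4 × 1.6×10⁻⁴ = 0.13440 m
770 × 1.1×10⁻⁴ × 0.75 = 0.063525 m
1466–2566 m: 0.75×10⁻⁴ × 0.5 × 1100 = 0.04125 m
Δh = 0.034656 + 0.13440 + 0.063525 + 0.04125 = 0.273831 m ≈ 0.274 m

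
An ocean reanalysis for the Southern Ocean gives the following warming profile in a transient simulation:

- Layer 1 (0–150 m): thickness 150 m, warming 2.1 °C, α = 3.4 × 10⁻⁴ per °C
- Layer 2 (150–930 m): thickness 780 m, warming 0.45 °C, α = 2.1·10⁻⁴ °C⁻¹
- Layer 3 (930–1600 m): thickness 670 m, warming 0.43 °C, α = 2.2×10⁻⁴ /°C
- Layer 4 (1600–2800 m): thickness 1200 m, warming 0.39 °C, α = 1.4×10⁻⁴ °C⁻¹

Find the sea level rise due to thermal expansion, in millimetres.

Δh ≈ 310 mm

3.4×10⁻⁴ × 2.1 × 150 = 0.10710 m
Layer 2: 780 × 2.1×10⁻⁴ × 0.45 = 0.07371 m
0.43 × 670 × 2.2×10⁻⁴ = 0.063382 m
0.39 × 1.4×10⁻⁴ × 1200 = 0.06552 m
Δh = 0.10710 + 0.07371 + 0.063382 + 0.06552 = 0.309712 m ≈ 310 mm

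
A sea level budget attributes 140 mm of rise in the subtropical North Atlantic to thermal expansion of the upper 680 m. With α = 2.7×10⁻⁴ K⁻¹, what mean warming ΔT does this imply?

ΔT = Δh/(αH) = 0.14 / (2.7×10⁻⁴ × 680) ≈ 0.7625 K

about 0.763 K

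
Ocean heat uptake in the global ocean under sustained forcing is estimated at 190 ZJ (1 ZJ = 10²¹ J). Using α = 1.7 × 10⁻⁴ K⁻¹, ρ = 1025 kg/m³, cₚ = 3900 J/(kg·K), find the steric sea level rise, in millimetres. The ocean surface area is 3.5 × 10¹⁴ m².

Per unit area: Q = 190×10²¹ / (3.5×10¹⁴) ≈ 5.429×10⁸ J/m²
Δh = αQ/(ρcₚ) = 1.7×10⁻⁴ × 5.429×10⁸ / (1025 × 3900) ≈ 0.023088 m

Δh ≈ 23.1 mm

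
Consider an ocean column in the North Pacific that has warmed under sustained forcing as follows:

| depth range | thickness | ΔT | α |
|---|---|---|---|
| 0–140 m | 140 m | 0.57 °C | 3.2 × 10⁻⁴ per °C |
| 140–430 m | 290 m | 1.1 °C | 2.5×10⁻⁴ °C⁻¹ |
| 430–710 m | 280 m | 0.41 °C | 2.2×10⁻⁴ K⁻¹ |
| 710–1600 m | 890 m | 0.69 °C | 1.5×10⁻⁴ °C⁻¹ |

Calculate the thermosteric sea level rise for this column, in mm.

0–140 m: 140 × 3.2×10⁻⁴ × 0.57 = 0.025536 m
140–430 m: 2.5×10⁻⁴ × 290 × 1.1 = 0.07975 m
280 × 0.41 × 2.2×10⁻⁴ = 0.025256 m
Layer 4: 0.69 × 890 × 1.5×10⁻⁴ = 0.092115 m
Δh = 0.025536 + 0.07975 + 0.025256 + 0.092115 = 0.222657 m

220 mm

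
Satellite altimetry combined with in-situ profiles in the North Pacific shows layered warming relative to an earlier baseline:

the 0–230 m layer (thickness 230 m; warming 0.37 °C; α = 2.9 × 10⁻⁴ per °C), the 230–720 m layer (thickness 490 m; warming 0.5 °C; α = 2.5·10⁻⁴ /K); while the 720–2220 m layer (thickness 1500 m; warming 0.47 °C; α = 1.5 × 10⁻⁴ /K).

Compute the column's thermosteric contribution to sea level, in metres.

Layer 1: 2.9×10⁻⁴ × 0.37 × 230 = 0.024679 m
Layer 2: 2.5×10⁻⁴ × 0.5 × 490 = 0.06125 m
720–2220 m: 1.5×10⁻⁴ × 0.47 × 1500 = 0.10575 m
Δh = 0.024679 + 0.06125 + 0.10575 = 0.191679 m

about 0.19 m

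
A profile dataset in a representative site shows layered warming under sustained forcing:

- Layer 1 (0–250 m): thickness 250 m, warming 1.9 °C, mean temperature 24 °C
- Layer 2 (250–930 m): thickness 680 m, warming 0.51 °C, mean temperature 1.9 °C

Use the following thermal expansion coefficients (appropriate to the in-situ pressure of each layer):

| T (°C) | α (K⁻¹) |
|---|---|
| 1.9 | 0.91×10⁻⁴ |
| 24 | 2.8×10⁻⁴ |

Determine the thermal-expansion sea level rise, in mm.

165 mm of thermosteric rise

Layer 1 at 24 °C → α = 2.8×10⁻⁴ K⁻¹
Layer 2 at 1.9 °C → α = 0.91×10⁻⁴ K⁻¹
1.9 × 250 × 2.8×10⁻⁴ = 0.13300 m
250–930 m: 0.91×10⁻⁴ × 0.51 × 680 = 0.0315588 m
Δh = 0.13300 + 0.0315588 = 0.1645588 m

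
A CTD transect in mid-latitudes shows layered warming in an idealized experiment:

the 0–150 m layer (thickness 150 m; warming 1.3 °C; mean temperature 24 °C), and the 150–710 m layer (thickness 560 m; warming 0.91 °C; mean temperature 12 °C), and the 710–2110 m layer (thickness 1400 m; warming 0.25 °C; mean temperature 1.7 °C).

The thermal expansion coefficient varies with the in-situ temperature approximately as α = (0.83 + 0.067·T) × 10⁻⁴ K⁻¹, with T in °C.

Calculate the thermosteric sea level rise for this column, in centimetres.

Layer 1: α = (0.83 + 0.067×24)×10⁻⁴ = 2.438×10⁻⁴ K⁻¹
Layer 2: α = (0.83 + 0.067×12)×10⁻⁴ = 1.634×10⁻⁴ K⁻¹
Layer 3: α = (0.83 + 0.067×1.7)×10⁻⁴ = 0.9439×10⁻⁴ K⁻¹
0–150 m: 150 × 1.3 × 2.438×10⁻⁴ = 0.047541 m
1.634×10⁻⁴ × 0.91 × 560 = 0.08326864 m
0.25 × 0.9439×10⁻⁴ × 1400 = 0.0330365 m
Δh = 0.047541 + 0.08326864 + 0.0330365 = 0.16384614 m ≈ 16 cm

16 cm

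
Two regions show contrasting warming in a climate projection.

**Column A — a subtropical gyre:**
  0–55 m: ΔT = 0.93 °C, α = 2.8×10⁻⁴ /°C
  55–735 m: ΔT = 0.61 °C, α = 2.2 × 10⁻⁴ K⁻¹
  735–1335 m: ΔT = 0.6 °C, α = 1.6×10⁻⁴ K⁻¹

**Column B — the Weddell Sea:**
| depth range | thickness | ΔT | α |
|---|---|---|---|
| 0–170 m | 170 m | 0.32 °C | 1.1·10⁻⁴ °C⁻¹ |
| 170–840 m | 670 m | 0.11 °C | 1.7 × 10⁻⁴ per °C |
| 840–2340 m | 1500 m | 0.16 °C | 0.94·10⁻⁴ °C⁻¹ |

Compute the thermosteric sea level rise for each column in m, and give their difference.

Δh_A ≈ 0.163 m, Δh_B ≈ 0.0411 m; difference ≈ 0.122 m

A 0–55 m: 55 × 2.8×10⁻⁴ × 0.93 = 0.014322 m
A 55–735 m: 680 × 0.61 × 2.2×10⁻⁴ = 0.091256 m
A Layer 3: 0.6 × 600 × 1.6×10⁻⁴ = 0.05760 m
A total: 0.163178 m
B 1.1×10⁻⁴ × 0.32 × 170 = 0.005984 m
B 1.7×10⁻⁴ × 0.11 × 670 = 0.012529 m
B 0.16 × 0.94×10⁻⁴ × 1500 = 0.02256 m
B total: 0.041073 m
Difference: 0.163178 − 0.041073 = 0.122105 m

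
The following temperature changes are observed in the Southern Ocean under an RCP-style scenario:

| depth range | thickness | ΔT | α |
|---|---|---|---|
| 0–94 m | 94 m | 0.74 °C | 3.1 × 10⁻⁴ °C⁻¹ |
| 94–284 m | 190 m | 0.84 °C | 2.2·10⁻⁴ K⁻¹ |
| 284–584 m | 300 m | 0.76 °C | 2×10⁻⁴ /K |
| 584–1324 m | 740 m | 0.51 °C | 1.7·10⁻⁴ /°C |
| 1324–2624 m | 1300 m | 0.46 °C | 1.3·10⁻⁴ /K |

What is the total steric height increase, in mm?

Layer 1: 94 × 3.1×10⁻⁴ × 0.74 = 0.0215636 m
2.2×10⁻⁴ × 190 × 0.84 = 0.035112 m
0.76 × 300 × 2×10⁻⁴ = 0.04560 m
584–1324 m: 0.51 × 1.7×10⁻⁴ × 740 = 0.064158 m
1324–2624 m: 0.46 × 1.3×10⁻⁴ × 1300 = 0.07774 m
Δh = 0.0215636 + 0.035112 + 0.04560 + 0.064158 + 0.07774 = 0.2441736 m ≈ 240 mm

240 mm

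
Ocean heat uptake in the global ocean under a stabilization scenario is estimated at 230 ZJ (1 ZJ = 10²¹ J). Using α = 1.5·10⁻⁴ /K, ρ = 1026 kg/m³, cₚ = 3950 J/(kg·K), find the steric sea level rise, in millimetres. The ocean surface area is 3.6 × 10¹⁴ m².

about 23.6 mm

Per unit area: Q = 230×10²¹ / (3.6×10¹⁴) ≈ 6.389×10⁸ J/m²
Δh = αQ/(ρcₚ) = 1.5×10⁻⁴ × 6.389×10⁸ / (1026 × 3950) ≈ 0.023647 m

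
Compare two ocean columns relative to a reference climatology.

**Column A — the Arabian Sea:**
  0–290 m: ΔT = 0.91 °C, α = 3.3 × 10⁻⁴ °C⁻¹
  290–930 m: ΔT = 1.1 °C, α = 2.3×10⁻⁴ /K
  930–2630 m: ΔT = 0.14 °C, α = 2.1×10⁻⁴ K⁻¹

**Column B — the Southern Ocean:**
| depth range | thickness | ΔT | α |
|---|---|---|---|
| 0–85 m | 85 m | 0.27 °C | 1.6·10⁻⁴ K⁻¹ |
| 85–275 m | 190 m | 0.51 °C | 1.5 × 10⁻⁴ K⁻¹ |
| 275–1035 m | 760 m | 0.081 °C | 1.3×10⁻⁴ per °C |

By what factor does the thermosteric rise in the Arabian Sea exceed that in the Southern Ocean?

≈ 11.4×

A 0–290 m: 0.91 × 290 × 3.3×10⁻⁴ = 0.087087 m
A 290–930 m: 2.3×10⁻⁴ × 640 × 1.1 = 0.16192 m
A 930–2630 m: 0.14 × 1700 × 2.1×10⁻⁴ = 0.04998 m
A total: 0.298987 m
B Layer 1: 85 × 0.27 × 1.6×10⁻⁴ = 0.003672 m
B Layer 2: 190 × 0.51 × 1.5×10⁻⁴ = 0.014535 m
B 1.3×10⁻⁴ × 760 × 0.081 = 0.0080028 m
B total: 0.0262098 m
Ratio: 0.298987 / 0.0262098 ≈ 11.41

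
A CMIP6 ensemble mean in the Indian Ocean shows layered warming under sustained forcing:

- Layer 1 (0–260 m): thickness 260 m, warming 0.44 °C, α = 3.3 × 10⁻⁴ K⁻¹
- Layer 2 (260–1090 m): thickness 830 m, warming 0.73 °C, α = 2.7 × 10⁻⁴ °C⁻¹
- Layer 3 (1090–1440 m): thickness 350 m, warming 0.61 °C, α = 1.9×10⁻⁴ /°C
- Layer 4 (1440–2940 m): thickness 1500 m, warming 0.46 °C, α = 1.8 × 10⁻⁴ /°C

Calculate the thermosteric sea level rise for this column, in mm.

about 370 mm

Layer 1: 260 × 0.44 × 3.3×10⁻⁴ = 0.037752 m
Layer 2: 0.73 × 830 × 2.7×10⁻⁴ = 0.163593 m
0.61 × 1.9×10⁻⁴ × 350 = 0.040565 m
1.8×10⁻⁴ × 0.46 × 1500 = 0.12420 m
Δh = 0.037752 + 0.163593 + 0.040565 + 0.12420 = 0.36611 m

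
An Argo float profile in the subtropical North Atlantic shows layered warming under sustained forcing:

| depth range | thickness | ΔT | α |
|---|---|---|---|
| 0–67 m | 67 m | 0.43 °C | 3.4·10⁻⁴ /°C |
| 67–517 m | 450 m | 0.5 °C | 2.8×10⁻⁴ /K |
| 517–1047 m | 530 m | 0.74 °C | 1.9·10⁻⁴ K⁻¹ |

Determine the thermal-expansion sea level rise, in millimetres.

Layer 1: 67 × 0.43 × 3.4×10⁻⁴ = 0.0097954 m
0.5 × 450 × 2.8×10⁻⁴ = 0.06300 m
Layer 3: 530 × 1.9×10⁻⁴ × 0.74 = 0.074518 m
Δh = 0.0097954 + 0.06300 + 0.074518 = 0.1473134 m

147 mm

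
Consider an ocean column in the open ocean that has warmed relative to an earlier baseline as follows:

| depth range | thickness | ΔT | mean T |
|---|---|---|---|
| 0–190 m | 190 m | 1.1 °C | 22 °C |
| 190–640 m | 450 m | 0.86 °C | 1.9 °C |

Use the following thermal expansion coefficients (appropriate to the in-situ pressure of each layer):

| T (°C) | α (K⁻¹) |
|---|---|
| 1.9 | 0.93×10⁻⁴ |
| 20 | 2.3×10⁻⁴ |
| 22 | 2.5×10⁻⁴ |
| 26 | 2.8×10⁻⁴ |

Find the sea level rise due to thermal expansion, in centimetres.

Layer 1 at 22 °C → α = 2.5×10⁻⁴ K⁻¹
Layer 2 at 1.9 °C → α = 0.93×10⁻⁴ K⁻¹
1.1 × 190 × 2.5×10⁻⁴ = 0.05225 m
Layer 2: 0.93×10⁻⁴ × 450 × 0.86 = 0.035991 m
Δh = 0.05225 + 0.035991 = 0.088241 m

8.82 cm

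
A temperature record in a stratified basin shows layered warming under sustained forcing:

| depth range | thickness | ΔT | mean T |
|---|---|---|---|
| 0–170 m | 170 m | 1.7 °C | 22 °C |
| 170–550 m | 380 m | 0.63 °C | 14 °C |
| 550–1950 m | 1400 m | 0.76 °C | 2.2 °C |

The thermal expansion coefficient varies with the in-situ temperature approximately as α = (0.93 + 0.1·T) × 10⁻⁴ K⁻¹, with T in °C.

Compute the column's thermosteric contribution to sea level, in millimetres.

269 mm

Layer 1: α = (0.93 + 0.1×22)×10⁻⁴ = 3.13×10⁻⁴ K⁻¹
Layer 2: α = (0.93 + 0.1×14)×10⁻⁴ = 2.33×10⁻⁴ K⁻¹
Layer 3: α = (0.93 + 0.1×2.2)×10⁻⁴ = 1.15×10⁻⁴ K⁻¹
3.13×10⁻⁴ × 170 × 1.7 = 0.090457 m
170–550 m: 2.33×10⁻⁴ × 0.63 × 380 = 0.0557802 m
Layer 3: 0.76 × 1400 × 1.15×10⁻⁴ = 0.12236 m
Δh = 0.090457 + 0.0557802 + 0.12236 = 0.2685972 m ≈ 269 mm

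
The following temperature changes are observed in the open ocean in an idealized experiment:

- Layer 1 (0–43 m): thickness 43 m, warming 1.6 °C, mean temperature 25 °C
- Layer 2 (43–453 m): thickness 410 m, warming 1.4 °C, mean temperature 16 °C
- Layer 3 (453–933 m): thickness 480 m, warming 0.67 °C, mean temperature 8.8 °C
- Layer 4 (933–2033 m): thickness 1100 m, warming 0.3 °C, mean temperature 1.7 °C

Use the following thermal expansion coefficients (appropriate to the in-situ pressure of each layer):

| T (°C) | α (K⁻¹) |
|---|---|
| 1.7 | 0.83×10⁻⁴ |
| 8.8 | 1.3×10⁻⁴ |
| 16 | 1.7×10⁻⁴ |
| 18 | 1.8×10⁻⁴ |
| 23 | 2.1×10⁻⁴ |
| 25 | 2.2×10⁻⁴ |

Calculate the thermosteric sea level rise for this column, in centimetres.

18.2 cm

Layer 1 at 25 °C → α = 2.2×10⁻⁴ K⁻¹
Layer 2 at 16 °C → α = 1.7×10⁻⁴ K⁻¹
Layer 3 at 8.8 °C → α = 1.3×10⁻⁴ K⁻¹
Layer 4 at 1.7 °C → α = 0.83×10⁻⁴ K⁻¹
0–43 m: 43 × 1.6 × 2.2×10⁻⁴ = 0.015136 m
43–453 m: 1.4 × 410 × 1.7×10⁻⁴ = 0.09758 m
1.3×10⁻⁴ × 0.67 × 480 = 0.041808 m
0.3 × 1100 × 0.83×10⁻⁴ = 0.02739 m
Δh = 0.015136 + 0.09758 + 0.041808 + 0.02739 = 0.181914 m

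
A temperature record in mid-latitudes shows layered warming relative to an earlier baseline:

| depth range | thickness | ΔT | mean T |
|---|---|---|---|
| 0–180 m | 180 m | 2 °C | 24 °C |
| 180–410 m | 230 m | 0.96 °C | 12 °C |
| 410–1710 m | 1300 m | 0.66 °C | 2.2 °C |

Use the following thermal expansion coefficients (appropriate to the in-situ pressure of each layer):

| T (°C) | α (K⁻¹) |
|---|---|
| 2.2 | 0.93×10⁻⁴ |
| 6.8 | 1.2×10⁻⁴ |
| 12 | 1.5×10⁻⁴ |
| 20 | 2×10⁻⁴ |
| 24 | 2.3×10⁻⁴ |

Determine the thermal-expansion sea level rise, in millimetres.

Δh ≈ 200 mm

Layer 1 at 24 °C → α = 2.3×10⁻⁴ K⁻¹
Layer 2 at 12 °C → α = 1.5×10⁻⁴ K⁻¹
Layer 3 at 2.2 °C → α = 0.93×10⁻⁴ K⁻¹
0–180 m: 2.3×10⁻⁴ × 2 × 180 = 0.08280 m
180–410 m: 0.96 × 230 × 1.5×10⁻⁴ = 0.03312 m
Layer 3: 0.93×10⁻⁴ × 1300 × 0.66 = 0.079794 m
Δh = 0.08280 + 0.03312 + 0.079794 = 0.195714 m ≈ 200 mm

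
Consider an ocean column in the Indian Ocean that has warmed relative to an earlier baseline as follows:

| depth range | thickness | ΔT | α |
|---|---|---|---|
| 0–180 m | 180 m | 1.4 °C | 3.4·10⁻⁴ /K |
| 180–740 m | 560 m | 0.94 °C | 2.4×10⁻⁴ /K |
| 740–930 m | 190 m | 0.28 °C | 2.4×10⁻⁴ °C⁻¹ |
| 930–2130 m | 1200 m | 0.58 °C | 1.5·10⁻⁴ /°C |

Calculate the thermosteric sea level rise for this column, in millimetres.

about 329 mm

0–180 m: 180 × 1.4 × 3.4×10⁻⁴ = 0.08568 m
Layer 2: 2.4×10⁻⁴ × 0.94 × 560 = 0.126336 m
740–930 m: 190 × 0.28 × 2.4×10⁻⁴ = 0.012768 m
1.5×10⁻⁴ × 1200 × 0.58 = 0.10440 m
Δh = 0.08568 + 0.126336 + 0.012768 + 0.10440 = 0.329184 m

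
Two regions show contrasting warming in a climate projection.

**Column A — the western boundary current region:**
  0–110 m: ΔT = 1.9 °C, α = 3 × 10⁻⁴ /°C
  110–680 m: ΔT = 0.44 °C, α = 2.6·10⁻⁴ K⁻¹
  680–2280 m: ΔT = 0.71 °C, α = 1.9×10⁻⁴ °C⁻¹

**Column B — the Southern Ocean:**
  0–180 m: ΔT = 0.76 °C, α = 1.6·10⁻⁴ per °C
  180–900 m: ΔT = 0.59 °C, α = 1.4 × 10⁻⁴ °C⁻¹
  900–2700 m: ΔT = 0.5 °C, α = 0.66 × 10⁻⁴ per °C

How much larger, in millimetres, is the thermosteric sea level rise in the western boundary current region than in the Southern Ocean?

A 1.9 × 3×10⁻⁴ × 110 = 0.06270 m
A Layer 2: 0.44 × 2.6×10⁻⁴ × 570 = 0.065208 m
A 1.9×10⁻⁴ × 1600 × 0.71 = 0.21584 m
A total: 0.343748 m
B 0–180 m: 0.76 × 1.6×10⁻⁴ × 180 = 0.021888 m
B 1.4×10⁻⁴ × 0.59 × 720 = 0.059472 m
B 900–2700 m: 0.66×10⁻⁴ × 1800 × 0.5 = 0.05940 m
B total: 0.14076 m
Difference: 0.343748 − 0.14076 = 0.202988 m

203 mm larger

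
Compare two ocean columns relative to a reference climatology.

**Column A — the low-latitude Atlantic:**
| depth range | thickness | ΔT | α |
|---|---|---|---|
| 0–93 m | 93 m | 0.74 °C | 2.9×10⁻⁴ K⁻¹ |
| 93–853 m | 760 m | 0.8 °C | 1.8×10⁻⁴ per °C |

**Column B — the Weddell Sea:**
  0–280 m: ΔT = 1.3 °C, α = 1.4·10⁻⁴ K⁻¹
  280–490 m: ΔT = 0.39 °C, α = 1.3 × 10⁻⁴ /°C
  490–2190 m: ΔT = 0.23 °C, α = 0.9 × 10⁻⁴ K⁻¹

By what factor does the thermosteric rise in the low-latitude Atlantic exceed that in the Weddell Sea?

a factor of 1.34

A Layer 1: 93 × 2.9×10⁻⁴ × 0.74 = 0.0199578 m
A Layer 2: 0.8 × 760 × 1.8×10⁻⁴ = 0.10944 m
A total: 0.1293978 m
B 0–280 m: 280 × 1.3 × 1.4×10⁻⁴ = 0.05096 m
B 1.3×10⁻⁴ × 210 × 0.39 = 0.010647 m
B Layer 3: 0.23 × 1700 × 0.9×10⁻⁴ = 0.03519 m
B total: 0.096797 m
Ratio: 0.1293978 / 0.096797 ≈ 1.337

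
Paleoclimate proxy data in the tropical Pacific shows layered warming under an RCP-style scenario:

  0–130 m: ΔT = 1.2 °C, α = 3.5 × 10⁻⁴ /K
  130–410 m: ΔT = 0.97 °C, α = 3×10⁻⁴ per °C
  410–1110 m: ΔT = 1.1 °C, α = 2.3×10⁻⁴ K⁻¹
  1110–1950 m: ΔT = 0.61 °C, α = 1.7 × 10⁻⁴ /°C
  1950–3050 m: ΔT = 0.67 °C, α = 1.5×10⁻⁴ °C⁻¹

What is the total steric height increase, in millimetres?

Layer 1: 130 × 1.2 × 3.5×10⁻⁴ = 0.05460 m
Layer 2: 280 × 0.97 × 3×10⁻⁴ = 0.08148 m
410–1110 m: 2.3×10⁻⁴ × 1.1 × 700 = 0.17710 m
840 × 1.7×10⁻⁴ × 0.61 = 0.087108 m
1100 × 0.67 × 1.5×10⁻⁴ = 0.11055 m
Δh = 0.05460 + 0.08148 + 0.17710 + 0.087108 + 0.11055 = 0.510838 m ≈ 511 mm

Δh ≈ 511 mm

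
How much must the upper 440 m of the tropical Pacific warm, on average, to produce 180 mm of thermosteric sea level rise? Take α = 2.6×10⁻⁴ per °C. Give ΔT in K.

ΔT = Δh/(αH) = 0.18 / (2.6×10⁻⁴ × 440) ≈ 1.573 K

1.57 K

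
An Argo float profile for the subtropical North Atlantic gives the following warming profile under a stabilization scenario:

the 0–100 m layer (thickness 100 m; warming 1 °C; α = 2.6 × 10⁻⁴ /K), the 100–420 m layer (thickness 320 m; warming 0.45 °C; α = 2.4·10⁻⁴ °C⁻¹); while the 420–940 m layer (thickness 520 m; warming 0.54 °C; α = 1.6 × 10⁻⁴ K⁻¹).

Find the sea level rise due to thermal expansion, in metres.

0–100 m: 2.6×10⁻⁴ × 100 × 1 = 0.02600 m
100–420 m: 320 × 2.4×10⁻⁴ × 0.45 = 0.03456 m
420–940 m: 0.54 × 520 × 1.6×10⁻⁴ = 0.044928 m
Δh = 0.02600 + 0.03456 + 0.044928 = 0.105488 m

about 0.105 m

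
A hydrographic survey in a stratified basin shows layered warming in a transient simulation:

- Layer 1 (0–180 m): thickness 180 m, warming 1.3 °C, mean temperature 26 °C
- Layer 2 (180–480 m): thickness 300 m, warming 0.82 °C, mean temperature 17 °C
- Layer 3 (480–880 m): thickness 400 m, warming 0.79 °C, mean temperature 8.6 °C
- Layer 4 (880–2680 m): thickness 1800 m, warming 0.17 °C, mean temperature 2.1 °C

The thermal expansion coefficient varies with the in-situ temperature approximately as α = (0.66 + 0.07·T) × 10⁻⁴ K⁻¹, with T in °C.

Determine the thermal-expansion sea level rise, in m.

Layer 1: α = (0.66 + 0.07×26)×10⁻⁴ = 2.48×10⁻⁴ K⁻¹
Layer 2: α = (0.66 + 0.07×17)×10⁻⁴ = 1.85×10⁻⁴ K⁻¹
Layer 3: α = (0.66 + 0.07×8.6)×10⁻⁴ = 1.262×10⁻⁴ K⁻¹
Layer 4: α = (0.66 + 0.07×2.1)×10⁻⁴ = 0.807×10⁻⁴ K⁻¹
Layer 1: 180 × 1.3 × 2.48×10⁻⁴ = 0.058032 m
Layer 2: 300 × 1.85×10⁻⁴ × 0.82 = 0.04551 m
1.262×10⁻⁴ × 400 × 0.79 = 0.0398792 m
Layer 4: 0.17 × 0.807×10⁻⁴ × 1800 = 0.0246942 m
Δh = 0.058032 + 0.04551 + 0.0398792 + 0.0246942 = 0.1681154 m ≈ 0.168 m

about 0.168 m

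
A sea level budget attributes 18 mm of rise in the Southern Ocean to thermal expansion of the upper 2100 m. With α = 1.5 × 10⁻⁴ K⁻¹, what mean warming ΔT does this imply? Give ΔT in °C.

0.0571 °C

ΔT = Δh/(αH) = 0.018 / (1.5×10⁻⁴ × 2100) ≈ 0.05714 °C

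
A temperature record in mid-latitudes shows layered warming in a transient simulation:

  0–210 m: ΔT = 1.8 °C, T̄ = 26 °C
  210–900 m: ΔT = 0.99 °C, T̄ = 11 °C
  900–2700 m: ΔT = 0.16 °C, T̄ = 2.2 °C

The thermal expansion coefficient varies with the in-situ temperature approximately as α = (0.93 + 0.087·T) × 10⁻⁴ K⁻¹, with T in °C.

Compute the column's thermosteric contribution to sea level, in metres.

0.282 m of thermosteric rise

Layer 1: α = (0.93 + 0.087×26)×10⁻⁴ = 3.192×10⁻⁴ K⁻¹
Layer 2: α = (0.93 + 0.087×11)×10⁻⁴ = 1.887×10⁻⁴ K⁻¹
Layer 3: α = (0.93 + 0.087×2.2)×10⁻⁴ = 1.1214×10⁻⁴ K⁻¹
1.8 × 3.192×10⁻⁴ × 210 = 0.1206576 m
Layer 2: 1.887×10⁻⁴ × 0.99 × 690 = 0.12890097 m
1.1214×10⁻⁴ × 1800 × 0.16 = 0.03229632 m
Δh = 0.1206576 + 0.12890097 + 0.03229632 = 0.28185489 m ≈ 0.282 m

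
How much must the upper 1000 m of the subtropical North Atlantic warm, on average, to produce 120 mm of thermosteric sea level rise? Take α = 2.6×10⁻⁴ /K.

ΔT = Δh/(αH) = 0.12 / (2.6×10⁻⁴ × 1000) ≈ 0.4615 K

0.462 K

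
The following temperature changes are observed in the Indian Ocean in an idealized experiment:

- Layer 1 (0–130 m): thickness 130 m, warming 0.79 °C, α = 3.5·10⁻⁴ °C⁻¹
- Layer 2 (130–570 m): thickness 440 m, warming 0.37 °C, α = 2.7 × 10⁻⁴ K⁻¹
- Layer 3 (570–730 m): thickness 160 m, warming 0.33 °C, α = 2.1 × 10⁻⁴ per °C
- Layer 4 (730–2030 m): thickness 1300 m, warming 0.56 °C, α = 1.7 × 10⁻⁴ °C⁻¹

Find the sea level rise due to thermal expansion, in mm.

Δh = 215 mm

Layer 1: 130 × 3.5×10⁻⁴ × 0.79 = 0.035945 m
Layer 2: 440 × 0.37 × 2.7×10⁻⁴ = 0.043956 m
Layer 3: 160 × 2.1×10⁻⁴ × 0.33 = 0.011088 m
Layer 4: 1300 × 1.7×10⁻⁴ × 0.56 = 0.12376 m
Δh = 0.035945 + 0.043956 + 0.011088 + 0.12376 = 0.214749 m ≈ 215 mm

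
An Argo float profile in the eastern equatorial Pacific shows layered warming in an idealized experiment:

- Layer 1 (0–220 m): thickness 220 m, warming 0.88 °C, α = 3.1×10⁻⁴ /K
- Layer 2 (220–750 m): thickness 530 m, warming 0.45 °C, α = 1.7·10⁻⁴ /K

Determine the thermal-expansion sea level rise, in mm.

0–220 m: 0.88 × 220 × 3.1×10⁻⁴ = 0.060016 m
220–750 m: 530 × 0.45 × 1.7×10⁻⁴ = 0.040545 m
Δh = 0.060016 + 0.040545 = 0.100561 m

about 101 mm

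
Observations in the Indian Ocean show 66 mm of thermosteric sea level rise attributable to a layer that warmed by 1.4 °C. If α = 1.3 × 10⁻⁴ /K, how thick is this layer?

H = Δh/(αΔT) = 0.066 / (1.3×10⁻⁴ × 1.4) ≈ 362.6 m

about 360 m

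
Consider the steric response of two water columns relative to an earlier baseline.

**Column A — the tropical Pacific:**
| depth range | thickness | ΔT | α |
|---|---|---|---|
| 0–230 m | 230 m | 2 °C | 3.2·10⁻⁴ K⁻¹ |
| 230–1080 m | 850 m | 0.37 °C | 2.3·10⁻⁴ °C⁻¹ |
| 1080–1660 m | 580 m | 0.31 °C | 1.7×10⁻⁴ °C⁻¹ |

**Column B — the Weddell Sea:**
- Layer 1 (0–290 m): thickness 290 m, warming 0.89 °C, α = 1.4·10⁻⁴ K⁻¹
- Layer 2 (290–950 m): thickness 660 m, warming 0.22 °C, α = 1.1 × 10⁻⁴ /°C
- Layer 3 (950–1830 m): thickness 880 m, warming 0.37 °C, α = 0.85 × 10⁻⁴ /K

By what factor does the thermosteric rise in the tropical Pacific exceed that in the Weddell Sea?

A 0–230 m: 2 × 230 × 3.2×10⁻⁴ = 0.14720 m
A 850 × 2.3×10⁻⁴ × 0.37 = 0.072335 m
A 580 × 0.31 × 1.7×10⁻⁴ = 0.030566 m
A total: 0.250101 m
B Layer 1: 290 × 0.89 × 1.4×10⁻⁴ = 0.036134 m
B Layer 2: 660 × 0.22 × 1.1×10⁻⁴ = 0.015972 m
B Layer 3: 0.85×10⁻⁴ × 0.37 × 880 = 0.027676 m
B total: 0.079782 m
Ratio: 0.250101 / 0.079782 ≈ 3.135

3.1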